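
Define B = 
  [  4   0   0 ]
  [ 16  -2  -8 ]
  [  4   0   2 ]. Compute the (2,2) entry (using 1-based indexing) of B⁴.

16

Characteristic polynomial: λ^3 - 4λ^2 - 4λ + 16 = (λ - 4)(λ - 2)(λ + 2), so the eigenvalues are -2, 2, 4.
λ=4: eigenvector (1, 0, 2).
λ=-2: eigenvector (0, 1, 0).
λ=2: eigenvector (0, -2, 1).
P = [[1, 0, 0], [0, 1, -2], [2, 0, 1]], D = diag(4, -2, 2), P⁻¹ = [[1, 0, 0], [-4, 1, 2], [-2, 0, 1]].
B⁴ = P·diag(256, 16, 16)·P⁻¹ = [[256, 0, 0], [0, 16, 0], [480, 0, 16]].
The requested entry is 16.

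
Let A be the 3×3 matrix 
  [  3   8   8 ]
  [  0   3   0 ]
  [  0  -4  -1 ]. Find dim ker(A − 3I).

A − 3I = [[0, 8, 8], [0, 0, 0], [0, -4, -4]].
This matrix has rank 1, so its null space has dimension 3 − 1 = 2.

2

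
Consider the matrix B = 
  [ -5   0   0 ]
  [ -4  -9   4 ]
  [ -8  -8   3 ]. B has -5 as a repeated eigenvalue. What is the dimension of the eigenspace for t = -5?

B + 5I = [[0, 0, 0], [-4, -4, 4], [-8, -8, 8]].
This matrix has rank 1, so its null space has dimension 3 − 1 = 2.

2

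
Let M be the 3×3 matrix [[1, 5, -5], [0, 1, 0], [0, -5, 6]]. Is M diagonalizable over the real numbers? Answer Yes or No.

Yes

Characteristic polynomial: p(r) = r^3 - 8r^2 + 13r - 6 = (r - 6)(r - 1)^2.
r = 1 has algebraic multiplicity 2; rank(M − 1I) = 1, so geometric multiplicity = 2.
Every eigenvalue has geometric = algebraic multiplicity, so M is diagonalizable.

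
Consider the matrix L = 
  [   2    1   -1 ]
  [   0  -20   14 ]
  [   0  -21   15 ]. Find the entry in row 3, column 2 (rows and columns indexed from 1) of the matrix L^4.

Characteristic polynomial: λ^3 + 3λ^2 - 16λ + 12 = (λ - 2)(λ - 1)(λ + 6), so the eigenvalues are -6, 1, 2.
λ=-6: eigenvector (0, 1, 1).
λ=1: eigenvector (-1, -2, -3).
λ=2: eigenvector (1, 0, 0).
P = [[0, -1, 1], [1, -2, 0], [1, -3, 0]], D = diag(-6, 1, 2), P⁻¹ = [[0, 3, -2], [0, 1, -1], [1, 1, -1]].
L⁴ = P·diag(1296, 1, 16)·P⁻¹ = [[16, 15, -15], [0, 3886, -2590], [0, 3885, -2589]].
The requested entry is 3885.

3885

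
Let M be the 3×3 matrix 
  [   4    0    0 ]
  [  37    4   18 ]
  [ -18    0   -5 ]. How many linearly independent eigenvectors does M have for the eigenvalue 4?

M − 4I = [[0, 0, 0], [37, 0, 18], [-18, 0, -9]].
This matrix has rank 2, so its null space has dimension 3 − 2 = 1.

1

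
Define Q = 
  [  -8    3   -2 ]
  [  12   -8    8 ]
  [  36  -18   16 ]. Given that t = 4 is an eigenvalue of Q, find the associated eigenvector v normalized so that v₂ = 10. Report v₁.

0

Q − 4I = [[-12, 3, -2], [12, -12, 8], [36, -18, 12]].
Solving (Q − 4I)v = 0 gives the eigenspace spanned by (0, 10, 15).
With v₂ = 10, v = (0, 10, 15), so v₁ = 0.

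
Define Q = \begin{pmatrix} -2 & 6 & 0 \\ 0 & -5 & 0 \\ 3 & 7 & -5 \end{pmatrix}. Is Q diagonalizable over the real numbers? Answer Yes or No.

No

Characteristic polynomial: p(λ) = λ^3 + 12λ^2 + 45λ + 50 = (λ + 2)(λ + 5)^2.
λ = -5 has algebraic multiplicity 2; rank(Q + 5I) = 2, so geometric multiplicity = 1.
Geometric multiplicity < algebraic multiplicity, so Q is not diagonalizable.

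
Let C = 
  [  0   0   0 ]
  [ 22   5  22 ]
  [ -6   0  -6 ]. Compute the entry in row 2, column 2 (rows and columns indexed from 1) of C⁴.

Characteristic polynomial: s^3 + s^2 - 30s = s(s - 5)(s + 6), so the eigenvalues are -6, 0, 5.
s=0: eigenvector (1, 0, -1).
s=5: eigenvector (0, 1, 0).
s=-6: eigenvector (0, -2, 1).
P = [[1, 0, 0], [0, 1, -2], [-1, 0, 1]], D = diag(0, 5, -6), P⁻¹ = [[1, 0, 0], [2, 1, 2], [1, 0, 1]].
C⁴ = P·diag(0, 625, 1296)·P⁻¹ = [[0, 0, 0], [-1342, 625, -1342], [1296, 0, 1296]].
The requested entry is 625.

625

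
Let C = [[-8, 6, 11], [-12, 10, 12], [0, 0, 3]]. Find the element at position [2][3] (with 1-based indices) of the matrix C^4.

480

Characteristic polynomial: t^3 - 5t^2 - 2t + 24 = (t - 4)(t - 3)(t + 2), so the eigenvalues are -2, 3, 4.
t=-2: eigenvector (-1, -1, 0).
t=3: eigenvector (1, 0, 1).
t=4: eigenvector (-1, -2, 0).
P = [[-1, 1, -1], [-1, 0, -2], [0, 1, 0]], D = diag(-2, 3, 4), P⁻¹ = [[-2, 1, 2], [0, 0, 1], [1, -1, -1]].
C⁴ = P·diag(16, 81, 256)·P⁻¹ = [[-224, 240, 305], [-480, 496, 480], [0, 0, 81]].
The requested entry is 480.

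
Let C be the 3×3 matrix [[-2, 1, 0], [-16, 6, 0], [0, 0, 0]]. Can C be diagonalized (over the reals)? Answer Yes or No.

Characteristic polynomial: p(r) = r^3 - 4r^2 + 4r = r(r - 2)^2.
r = 2 has algebraic multiplicity 2; rank(C − 2I) = 2, so geometric multiplicity = 1.
Geometric multiplicity < algebraic multiplicity, so C is not diagonalizable.

No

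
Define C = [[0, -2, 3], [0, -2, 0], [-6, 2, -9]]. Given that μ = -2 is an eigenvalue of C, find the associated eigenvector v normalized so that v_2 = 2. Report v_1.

C + 2I = [[2, -2, 3], [0, 0, 0], [-6, 2, -7]].
Solving (C + 2I)v = 0 gives the eigenspace spanned by (-4, 2, 4).
With v_2 = 2, v = (-4, 2, 4), so v_1 = -4.

-4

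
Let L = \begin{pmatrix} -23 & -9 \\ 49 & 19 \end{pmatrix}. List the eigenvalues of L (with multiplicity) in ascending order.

Characteristic polynomial: p(λ) = λ^2 + 4λ + 4 = (λ + 2)^2.
Roots (with multiplicity): -2, -2.

-2, -2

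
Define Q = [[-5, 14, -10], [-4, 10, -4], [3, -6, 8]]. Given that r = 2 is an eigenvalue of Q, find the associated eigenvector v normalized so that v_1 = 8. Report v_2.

Q − 2I = [[-7, 14, -10], [-4, 8, -4], [3, -6, 6]].
Solving (Q − 2I)v = 0 gives the eigenspace spanned by (8, 4, 0).
With v_1 = 8, v = (8, 4, 0), so v_2 = 4.

4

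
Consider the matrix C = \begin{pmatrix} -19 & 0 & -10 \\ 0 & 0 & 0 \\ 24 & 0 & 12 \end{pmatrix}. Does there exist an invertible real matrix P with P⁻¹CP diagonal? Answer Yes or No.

Characteristic polynomial: p(μ) = μ^3 + 7μ^2 + 12μ = μ(μ + 3)(μ + 4).
All 3 eigenvalues are distinct, so C is diagonalizable.

Yes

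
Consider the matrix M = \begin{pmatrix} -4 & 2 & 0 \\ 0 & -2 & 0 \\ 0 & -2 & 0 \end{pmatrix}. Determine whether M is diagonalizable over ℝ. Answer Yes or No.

Characteristic polynomial: p(s) = s^3 + 6s^2 + 8s = s(s + 2)(s + 4).
All 3 eigenvalues are distinct, so M is diagonalizable.

Yes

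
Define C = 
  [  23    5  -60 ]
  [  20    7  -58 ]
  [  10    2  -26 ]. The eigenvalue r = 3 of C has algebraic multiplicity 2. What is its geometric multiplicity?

1

C − 3I = [[20, 5, -60], [20, 4, -58], [10, 2, -29]].
This matrix has rank 2, so its null space has dimension 3 − 2 = 1.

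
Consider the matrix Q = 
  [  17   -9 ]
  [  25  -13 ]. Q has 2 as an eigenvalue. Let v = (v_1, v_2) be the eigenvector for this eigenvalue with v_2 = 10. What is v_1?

6

Q − 2I = [[15, -9], [25, -15]].
Solving (Q − 2I)v = 0 gives the eigenspace spanned by (6, 10).
With v_2 = 10, v = (6, 10), so v_1 = 6.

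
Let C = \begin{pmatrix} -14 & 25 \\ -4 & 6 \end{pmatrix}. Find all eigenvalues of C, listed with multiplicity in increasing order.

-4, -4

Characteristic polynomial: p(λ) = λ^2 + 8λ + 16 = (λ + 4)^2.
Roots (with multiplicity): -4, -4.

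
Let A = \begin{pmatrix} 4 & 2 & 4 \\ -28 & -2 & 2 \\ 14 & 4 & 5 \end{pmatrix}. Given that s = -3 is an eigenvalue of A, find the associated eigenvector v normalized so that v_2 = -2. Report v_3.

A + 3I = [[7, 2, 4], [-28, 1, 2], [14, 4, 8]].
Solving (A + 3I)v = 0 gives the eigenspace spanned by (0, -2, 1).
With v_2 = -2, v = (0, -2, 1), so v_3 = 1.

1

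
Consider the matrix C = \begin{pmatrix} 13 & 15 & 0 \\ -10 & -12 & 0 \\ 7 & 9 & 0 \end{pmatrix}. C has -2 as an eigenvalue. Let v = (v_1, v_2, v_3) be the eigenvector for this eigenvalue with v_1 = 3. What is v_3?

3

C + 2I = [[15, 15, 0], [-10, -10, 0], [7, 9, 2]].
Solving (C + 2I)v = 0 gives the eigenspace spanned by (3, -3, 3).
With v_1 = 3, v = (3, -3, 3), so v_3 = 3.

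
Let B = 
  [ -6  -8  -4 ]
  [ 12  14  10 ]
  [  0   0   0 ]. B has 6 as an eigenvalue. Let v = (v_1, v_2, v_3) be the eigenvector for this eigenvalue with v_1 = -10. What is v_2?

15

B − 6I = [[-12, -8, -4], [12, 8, 10], [0, 0, -6]].
Solving (B − 6I)v = 0 gives the eigenspace spanned by (-10, 15, 0).
With v_1 = -10, v = (-10, 15, 0), so v_2 = 15.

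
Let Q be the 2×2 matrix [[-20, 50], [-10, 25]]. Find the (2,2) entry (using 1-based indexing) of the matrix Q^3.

625

Characteristic polynomial: μ^2 - 5μ = μ(μ - 5), so the eigenvalues are 0, 5.
μ=5: eigenvector (2, 1).
μ=0: eigenvector (5, 2).
P = [[2, 5], [1, 2]], D = diag(5, 0), P⁻¹ = [[-2, 5], [1, -2]].
Q³ = P·diag(125, 0)·P⁻¹ = [[-500, 1250], [-250, 625]].
The requested entry is 625.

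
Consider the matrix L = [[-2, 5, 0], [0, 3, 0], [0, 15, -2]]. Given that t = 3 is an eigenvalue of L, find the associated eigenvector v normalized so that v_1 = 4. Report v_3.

L − 3I = [[-5, 5, 0], [0, 0, 0], [0, 15, -5]].
Solving (L − 3I)v = 0 gives the eigenspace spanned by (4, 4, 12).
With v_1 = 4, v = (4, 4, 12), so v_3 = 12.

12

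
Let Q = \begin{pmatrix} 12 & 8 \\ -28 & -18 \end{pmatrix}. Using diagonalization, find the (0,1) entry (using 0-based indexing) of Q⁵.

Characteristic polynomial: r^2 + 6r + 8 = (r + 2)(r + 4), so the eigenvalues are -4, -2.
r=-2: eigenvector (4, -7).
r=-4: eigenvector (-1, 2).
P = [[4, -1], [-7, 2]], D = diag(-2, -4), P⁻¹ = [[2, 1], [7, 4]].
Q⁵ = P·diag(-32, -1024)·P⁻¹ = [[6912, 3968], [-13888, -7968]].
The requested entry is 3968.

3968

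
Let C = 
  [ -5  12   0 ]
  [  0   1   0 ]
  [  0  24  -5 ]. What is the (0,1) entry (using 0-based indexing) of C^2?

-48

Characteristic polynomial: μ^3 + 9μ^2 + 15μ - 25 = (μ - 1)(μ + 5)^2, so the eigenvalues are -5, -5, 1.
μ=-5: eigenvector (1, 0, 2).
μ=1: eigenvector (2, 1, 4).
μ=-5: eigenvector (0, 0, 1).
P = [[1, 2, 0], [0, 1, 0], [2, 4, 1]], D = diag(-5, 1, -5), P⁻¹ = [[1, -2, 0], [0, 1, 0], [-2, 0, 1]].
C² = P·diag(25, 1, 25)·P⁻¹ = [[25, -48, 0], [0, 1, 0], [0, -96, 25]].
The requested entry is -48.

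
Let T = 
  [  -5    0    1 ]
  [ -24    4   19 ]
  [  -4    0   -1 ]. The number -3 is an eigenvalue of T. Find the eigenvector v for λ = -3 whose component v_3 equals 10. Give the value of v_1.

5

T + 3I = [[-2, 0, 1], [-24, 7, 19], [-4, 0, 2]].
Solving (T + 3I)v = 0 gives the eigenspace spanned by (5, -10, 10).
With v_3 = 10, v = (5, -10, 10), so v_1 = 5.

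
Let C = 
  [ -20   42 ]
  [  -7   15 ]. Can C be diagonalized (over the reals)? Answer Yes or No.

Yes

Characteristic polynomial: p(μ) = μ^2 + 5μ - 6 = (μ - 1)(μ + 6).
All 2 eigenvalues are distinct, so C is diagonalizable.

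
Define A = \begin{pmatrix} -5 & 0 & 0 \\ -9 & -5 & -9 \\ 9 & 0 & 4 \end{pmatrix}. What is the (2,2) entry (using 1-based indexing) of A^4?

Characteristic polynomial: λ^3 + 6λ^2 - 15λ - 100 = (λ - 4)(λ + 5)^2, so the eigenvalues are -5, -5, 4.
λ=4: eigenvector (0, -1, 1).
λ=-5: eigenvector (0, 1, 0).
λ=-5: eigenvector (1, 0, -1).
P = [[0, 0, 1], [-1, 1, 0], [1, 0, -1]], D = diag(4, -5, -5), P⁻¹ = [[1, 0, 1], [1, 1, 1], [1, 0, 0]].
A⁴ = P·diag(256, 625, 625)·P⁻¹ = [[625, 0, 0], [369, 625, 369], [-369, 0, 256]].
The requested entry is 625.

625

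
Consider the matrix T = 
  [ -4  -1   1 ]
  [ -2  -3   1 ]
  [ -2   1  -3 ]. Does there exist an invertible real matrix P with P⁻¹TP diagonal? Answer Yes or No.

Characteristic polynomial: p(s) = s^3 + 10s^2 + 32s + 32 = (s + 2)(s + 4)^2.
s = -4 has algebraic multiplicity 2; rank(T + 4I) = 2, so geometric multiplicity = 1.
Geometric multiplicity < algebraic multiplicity, so T is not diagonalizable.

No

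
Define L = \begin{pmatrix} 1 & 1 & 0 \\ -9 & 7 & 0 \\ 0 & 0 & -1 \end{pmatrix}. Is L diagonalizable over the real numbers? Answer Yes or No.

Characteristic polynomial: p(t) = t^3 - 7t^2 + 8t + 16 = (t - 4)^2(t + 1).
t = 4 has algebraic multiplicity 2; rank(L − 4I) = 2, so geometric multiplicity = 1.
Geometric multiplicity < algebraic multiplicity, so L is not diagonalizable.

No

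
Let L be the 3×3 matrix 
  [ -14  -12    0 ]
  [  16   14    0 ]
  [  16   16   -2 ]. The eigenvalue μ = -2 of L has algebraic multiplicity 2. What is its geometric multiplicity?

2

L + 2I = [[-12, -12, 0], [16, 16, 0], [16, 16, 0]].
This matrix has rank 1, so its null space has dimension 3 − 1 = 2.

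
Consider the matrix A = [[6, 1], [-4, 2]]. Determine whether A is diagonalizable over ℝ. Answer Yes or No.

Characteristic polynomial: p(r) = r^2 - 8r + 16 = (r - 4)^2.
r = 4 has algebraic multiplicity 2; rank(A − 4I) = 1, so geometric multiplicity = 1.
Geometric multiplicity < algebraic multiplicity, so A is not diagonalizable.

No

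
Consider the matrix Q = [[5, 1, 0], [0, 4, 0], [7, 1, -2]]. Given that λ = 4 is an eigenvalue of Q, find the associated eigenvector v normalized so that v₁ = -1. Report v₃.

-1

Q − 4I = [[1, 1, 0], [0, 0, 0], [7, 1, -6]].
Solving (Q − 4I)v = 0 gives the eigenspace spanned by (-1, 1, -1).
With v₁ = -1, v = (-1, 1, -1), so v₃ = -1.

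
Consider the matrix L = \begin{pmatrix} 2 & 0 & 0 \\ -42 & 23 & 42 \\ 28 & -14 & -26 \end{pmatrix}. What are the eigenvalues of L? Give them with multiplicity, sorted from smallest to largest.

Characteristic polynomial: p(s) = s^3 + s^2 - 16s + 20 = (s - 2)^2(s + 5).
Roots (with multiplicity): -5, 2, 2.

-5, 2, 2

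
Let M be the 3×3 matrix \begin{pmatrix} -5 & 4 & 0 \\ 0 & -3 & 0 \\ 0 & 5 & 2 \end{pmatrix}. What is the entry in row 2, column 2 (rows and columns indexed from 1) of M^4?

Characteristic polynomial: λ^3 + 6λ^2 - λ - 30 = (λ - 2)(λ + 3)(λ + 5), so the eigenvalues are -5, -3, 2.
λ=-5: eigenvector (1, 0, 0).
λ=-3: eigenvector (2, 1, -1).
λ=2: eigenvector (0, 0, 1).
P = [[1, 2, 0], [0, 1, 0], [0, -1, 1]], D = diag(-5, -3, 2), P⁻¹ = [[1, -2, 0], [0, 1, 0], [0, 1, 1]].
M⁴ = P·diag(625, 81, 16)·P⁻¹ = [[625, -1088, 0], [0, 81, 0], [0, -65, 16]].
The requested entry is 81.

81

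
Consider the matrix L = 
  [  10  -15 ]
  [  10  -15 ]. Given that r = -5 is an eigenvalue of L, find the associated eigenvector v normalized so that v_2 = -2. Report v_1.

-2

L + 5I = [[15, -15], [10, -10]].
Solving (L + 5I)v = 0 gives the eigenspace spanned by (-2, -2).
With v_2 = -2, v = (-2, -2), so v_1 = -2.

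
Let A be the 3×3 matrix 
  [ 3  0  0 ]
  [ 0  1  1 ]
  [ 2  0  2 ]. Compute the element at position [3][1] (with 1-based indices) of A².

10

Characteristic polynomial: μ^3 - 6μ^2 + 11μ - 6 = (μ - 3)(μ - 2)(μ - 1), so the eigenvalues are 1, 2, 3.
μ=3: eigenvector (1, 1, 2).
μ=1: eigenvector (0, 1, 0).
μ=2: eigenvector (0, 1, 1).
P = [[1, 0, 0], [1, 1, 1], [2, 0, 1]], D = diag(3, 1, 2), P⁻¹ = [[1, 0, 0], [1, 1, -1], [-2, 0, 1]].
A² = P·diag(9, 1, 4)·P⁻¹ = [[9, 0, 0], [2, 1, 3], [10, 0, 4]].
The requested entry is 10.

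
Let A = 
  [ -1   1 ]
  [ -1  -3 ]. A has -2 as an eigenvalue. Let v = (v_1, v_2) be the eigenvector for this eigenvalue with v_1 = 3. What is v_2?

A + 2I = [[1, 1], [-1, -1]].
Solving (A + 2I)v = 0 gives the eigenspace spanned by (3, -3).
With v_1 = 3, v = (3, -3), so v_2 = -3.

-3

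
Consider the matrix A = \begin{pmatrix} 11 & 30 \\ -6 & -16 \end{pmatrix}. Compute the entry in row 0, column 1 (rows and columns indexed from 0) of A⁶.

Characteristic polynomial: μ^2 + 5μ + 4 = (μ + 1)(μ + 4), so the eigenvalues are -4, -1.
μ=-1: eigenvector (5, -2).
μ=-4: eigenvector (-2, 1).
P = [[5, -2], [-2, 1]], D = diag(-1, -4), P⁻¹ = [[1, 2], [2, 5]].
A⁶ = P·diag(1, 4096)·P⁻¹ = [[-16379, -40950], [8190, 20476]].
The requested entry is -40950.

-40950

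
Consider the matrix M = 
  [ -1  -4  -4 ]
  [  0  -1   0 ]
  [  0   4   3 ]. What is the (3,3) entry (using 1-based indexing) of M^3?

Characteristic polynomial: s^3 - s^2 - 5s - 3 = (s - 3)(s + 1)^2, so the eigenvalues are -1, -1, 3.
s=-1: eigenvector (1, 0, 0).
s=-1: eigenvector (1, 1, -1).
s=3: eigenvector (-1, 0, 1).
P = [[1, 1, -1], [0, 1, 0], [0, -1, 1]], D = diag(-1, -1, 3), P⁻¹ = [[1, 0, 1], [0, 1, 0], [0, 1, 1]].
M³ = P·diag(-1, -1, 27)·P⁻¹ = [[-1, -28, -28], [0, -1, 0], [0, 28, 27]].
The requested entry is 27.

27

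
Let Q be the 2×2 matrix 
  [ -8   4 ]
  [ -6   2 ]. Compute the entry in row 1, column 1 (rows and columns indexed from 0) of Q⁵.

Characteristic polynomial: μ^2 + 6μ + 8 = (μ + 2)(μ + 4), so the eigenvalues are -4, -2.
μ=-2: eigenvector (-2, -3).
μ=-4: eigenvector (1, 1).
P = [[-2, 1], [-3, 1]], D = diag(-2, -4), P⁻¹ = [[1, -1], [3, -2]].
Q⁵ = P·diag(-32, -1024)·P⁻¹ = [[-3008, 1984], [-2976, 1952]].
The requested entry is 1952.

1952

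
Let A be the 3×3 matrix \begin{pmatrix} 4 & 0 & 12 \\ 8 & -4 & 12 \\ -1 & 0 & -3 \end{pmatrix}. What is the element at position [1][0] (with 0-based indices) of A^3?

Characteristic polynomial: t^3 + 3t^2 - 4t = t(t - 1)(t + 4), so the eigenvalues are -4, 0, 1.
t=-4: eigenvector (0, 1, 0).
t=0: eigenvector (3, 3, -1).
t=1: eigenvector (4, 4, -1).
P = [[0, 3, 4], [1, 3, 4], [0, -1, -1]], D = diag(-4, 0, 1), P⁻¹ = [[-1, 1, 0], [-1, 0, -4], [1, 0, 3]].
A³ = P·diag(-64, 0, 1)·P⁻¹ = [[4, 0, 12], [68, -64, 12], [-1, 0, -3]].
The requested entry is 68.

68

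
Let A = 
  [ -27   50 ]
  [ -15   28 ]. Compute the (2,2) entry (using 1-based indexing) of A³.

Characteristic polynomial: λ^2 - λ - 6 = (λ - 3)(λ + 2), so the eigenvalues are -2, 3.
λ=3: eigenvector (-5, -3).
λ=-2: eigenvector (2, 1).
P = [[-5, 2], [-3, 1]], D = diag(3, -2), P⁻¹ = [[1, -2], [3, -5]].
A³ = P·diag(27, -8)·P⁻¹ = [[-183, 350], [-105, 202]].
The requested entry is 202.

202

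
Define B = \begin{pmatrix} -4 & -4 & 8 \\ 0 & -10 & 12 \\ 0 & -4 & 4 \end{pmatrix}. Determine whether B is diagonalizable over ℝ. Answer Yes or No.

Yes

Characteristic polynomial: p(μ) = μ^3 + 10μ^2 + 32μ + 32 = (μ + 2)(μ + 4)^2.
μ = -4 has algebraic multiplicity 2; rank(B + 4I) = 1, so geometric multiplicity = 2.
Every eigenvalue has geometric = algebraic multiplicity, so B is diagonalizable.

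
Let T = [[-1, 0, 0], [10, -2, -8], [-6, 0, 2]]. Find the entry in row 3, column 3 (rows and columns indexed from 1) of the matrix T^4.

Characteristic polynomial: λ^3 + λ^2 - 4λ - 4 = (λ - 2)(λ + 1)(λ + 2), so the eigenvalues are -2, -1, 2.
λ=-1: eigenvector (1, -6, 2).
λ=2: eigenvector (0, -2, 1).
λ=-2: eigenvector (0, 1, 0).
P = [[1, 0, 0], [-6, -2, 1], [2, 1, 0]], D = diag(-1, 2, -2), P⁻¹ = [[1, 0, 0], [-2, 0, 1], [2, 1, 2]].
T⁴ = P·diag(1, 16, 16)·P⁻¹ = [[1, 0, 0], [90, 16, 0], [-30, 0, 16]].
The requested entry is 16.

16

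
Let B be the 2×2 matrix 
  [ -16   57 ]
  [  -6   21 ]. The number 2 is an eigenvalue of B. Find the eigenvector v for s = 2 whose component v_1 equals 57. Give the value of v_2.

B − 2I = [[-18, 57], [-6, 19]].
Solving (B − 2I)v = 0 gives the eigenspace spanned by (57, 18).
With v_1 = 57, v = (57, 18), so v_2 = 18.

18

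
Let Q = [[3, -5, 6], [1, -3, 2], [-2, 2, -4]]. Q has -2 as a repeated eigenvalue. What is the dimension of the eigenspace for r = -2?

1

Q + 2I = [[5, -5, 6], [1, -1, 2], [-2, 2, -2]].
This matrix has rank 2, so its null space has dimension 3 − 2 = 1.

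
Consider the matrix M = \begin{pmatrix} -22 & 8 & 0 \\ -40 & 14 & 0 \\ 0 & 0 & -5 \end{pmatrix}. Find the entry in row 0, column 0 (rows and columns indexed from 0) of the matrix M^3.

-1048

Characteristic polynomial: s^3 + 13s^2 + 52s + 60 = (s + 2)(s + 5)(s + 6), so the eigenvalues are -6, -5, -2.
s=-2: eigenvector (2, 5, 0).
s=-6: eigenvector (1, 2, 0).
s=-5: eigenvector (0, 0, 1).
P = [[2, 1, 0], [5, 2, 0], [0, 0, 1]], D = diag(-2, -6, -5), P⁻¹ = [[-2, 1, 0], [5, -2, 0], [0, 0, 1]].
M³ = P·diag(-8, -216, -125)·P⁻¹ = [[-1048, 416, 0], [-2080, 824, 0], [0, 0, -125]].
The requested entry is -1048.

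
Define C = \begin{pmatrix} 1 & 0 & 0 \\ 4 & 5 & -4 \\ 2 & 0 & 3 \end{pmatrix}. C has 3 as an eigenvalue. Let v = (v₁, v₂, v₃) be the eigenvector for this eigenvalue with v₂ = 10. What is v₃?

C − 3I = [[-2, 0, 0], [4, 2, -4], [2, 0, 0]].
Solving (C − 3I)v = 0 gives the eigenspace spanned by (0, 10, 5).
With v₂ = 10, v = (0, 10, 5), so v₃ = 5.

5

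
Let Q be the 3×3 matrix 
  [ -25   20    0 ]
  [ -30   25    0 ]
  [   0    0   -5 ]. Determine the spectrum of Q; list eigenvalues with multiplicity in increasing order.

Characteristic polynomial: p(t) = t^3 + 5t^2 - 25t - 125 = (t - 5)(t + 5)^2.
Roots (with multiplicity): -5, -5, 5.

-5, -5, 5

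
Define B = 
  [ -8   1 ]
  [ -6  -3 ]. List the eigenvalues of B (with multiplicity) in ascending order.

Characteristic polynomial: p(s) = s^2 + 11s + 30 = (s + 5)(s + 6).
Roots (with multiplicity): -6, -5.

-6, -5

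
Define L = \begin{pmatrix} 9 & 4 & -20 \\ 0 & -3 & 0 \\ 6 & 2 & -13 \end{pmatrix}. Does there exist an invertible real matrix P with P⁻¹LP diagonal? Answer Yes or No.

Characteristic polynomial: p(s) = s^3 + 7s^2 + 15s + 9 = (s + 1)(s + 3)^2.
s = -3 has algebraic multiplicity 2; rank(L + 3I) = 1, so geometric multiplicity = 2.
Every eigenvalue has geometric = algebraic multiplicity, so L is diagonalizable.

Yes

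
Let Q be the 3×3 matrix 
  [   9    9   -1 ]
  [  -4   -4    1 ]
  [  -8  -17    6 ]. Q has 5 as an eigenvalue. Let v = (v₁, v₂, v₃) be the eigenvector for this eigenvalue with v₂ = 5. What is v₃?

5

Q − 5I = [[4, 9, -1], [-4, -9, 1], [-8, -17, 1]].
Solving (Q − 5I)v = 0 gives the eigenspace spanned by (-10, 5, 5).
With v₂ = 5, v = (-10, 5, 5), so v₃ = 5.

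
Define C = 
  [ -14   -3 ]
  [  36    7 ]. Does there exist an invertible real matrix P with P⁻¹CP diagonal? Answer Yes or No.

Yes

Characteristic polynomial: p(λ) = λ^2 + 7λ + 10 = (λ + 2)(λ + 5).
All 2 eigenvalues are distinct, so C is diagonalizable.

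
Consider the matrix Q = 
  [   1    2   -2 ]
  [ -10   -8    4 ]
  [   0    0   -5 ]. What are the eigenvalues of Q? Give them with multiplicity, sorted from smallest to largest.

-5, -4, -3

Characteristic polynomial: p(λ) = λ^3 + 12λ^2 + 47λ + 60 = (λ + 3)(λ + 4)(λ + 5).
Roots (with multiplicity): -5, -4, -3.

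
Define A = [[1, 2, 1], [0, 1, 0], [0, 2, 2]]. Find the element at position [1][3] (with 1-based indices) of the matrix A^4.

15

Characteristic polynomial: μ^3 - 4μ^2 + 5μ - 2 = (μ - 2)(μ - 1)^2, so the eigenvalues are 1, 1, 2.
μ=1: eigenvector (-2, 1, -2).
μ=1: eigenvector (1, 0, 0).
μ=2: eigenvector (1, 0, 1).
P = [[-2, 1, 1], [1, 0, 0], [-2, 0, 1]], D = diag(1, 1, 2), P⁻¹ = [[0, 1, 0], [1, 0, -1], [0, 2, 1]].
A⁴ = P·diag(1, 1, 16)·P⁻¹ = [[1, 30, 15], [0, 1, 0], [0, 30, 16]].
The requested entry is 15.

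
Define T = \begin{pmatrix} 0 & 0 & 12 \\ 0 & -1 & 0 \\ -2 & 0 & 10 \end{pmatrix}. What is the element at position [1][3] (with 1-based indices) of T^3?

912

Characteristic polynomial: r^3 - 9r^2 + 14r + 24 = (r - 6)(r - 4)(r + 1), so the eigenvalues are -1, 4, 6.
r=-1: eigenvector (0, 1, 0).
r=4: eigenvector (3, 0, 1).
r=6: eigenvector (2, 0, 1).
P = [[0, 3, 2], [1, 0, 0], [0, 1, 1]], D = diag(-1, 4, 6), P⁻¹ = [[0, 1, 0], [1, 0, -2], [-1, 0, 3]].
T³ = P·diag(-1, 64, 216)·P⁻¹ = [[-240, 0, 912], [0, -1, 0], [-152, 0, 520]].
The requested entry is 912.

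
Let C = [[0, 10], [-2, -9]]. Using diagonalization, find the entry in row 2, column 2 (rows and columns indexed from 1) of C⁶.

61741

Characteristic polynomial: s^2 + 9s + 20 = (s + 4)(s + 5), so the eigenvalues are -5, -4.
s=-4: eigenvector (5, -2).
s=-5: eigenvector (-2, 1).
P = [[5, -2], [-2, 1]], D = diag(-4, -5), P⁻¹ = [[1, 2], [2, 5]].
C⁶ = P·diag(4096, 15625)·P⁻¹ = [[-42020, -115290], [23058, 61741]].
The requested entry is 61741.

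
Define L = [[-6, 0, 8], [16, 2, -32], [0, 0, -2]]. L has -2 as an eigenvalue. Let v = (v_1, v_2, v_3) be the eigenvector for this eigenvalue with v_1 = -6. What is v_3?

L + 2I = [[-4, 0, 8], [16, 4, -32], [0, 0, 0]].
Solving (L + 2I)v = 0 gives the eigenspace spanned by (-6, 0, -3).
With v_1 = -6, v = (-6, 0, -3), so v_3 = -3.

-3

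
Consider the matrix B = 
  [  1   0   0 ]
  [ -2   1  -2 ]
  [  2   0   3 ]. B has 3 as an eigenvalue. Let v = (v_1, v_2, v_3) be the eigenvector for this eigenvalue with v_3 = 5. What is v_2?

B − 3I = [[-2, 0, 0], [-2, -2, -2], [2, 0, 0]].
Solving (B − 3I)v = 0 gives the eigenspace spanned by (0, -5, 5).
With v_3 = 5, v = (0, -5, 5), so v_2 = -5.

-5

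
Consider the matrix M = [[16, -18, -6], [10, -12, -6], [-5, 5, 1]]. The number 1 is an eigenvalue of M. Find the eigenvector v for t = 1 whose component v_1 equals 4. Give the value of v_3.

M − 1I = [[15, -18, -6], [10, -13, -6], [-5, 5, 0]].
Solving (M − 1I)v = 0 gives the eigenspace spanned by (4, 4, -2).
With v_1 = 4, v = (4, 4, -2), so v_3 = -2.

-2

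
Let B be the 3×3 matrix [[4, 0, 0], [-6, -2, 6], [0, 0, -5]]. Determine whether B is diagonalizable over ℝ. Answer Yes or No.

Yes

Characteristic polynomial: p(μ) = μ^3 + 3μ^2 - 18μ - 40 = (μ - 4)(μ + 2)(μ + 5).
All 3 eigenvalues are distinct, so B is diagonalizable.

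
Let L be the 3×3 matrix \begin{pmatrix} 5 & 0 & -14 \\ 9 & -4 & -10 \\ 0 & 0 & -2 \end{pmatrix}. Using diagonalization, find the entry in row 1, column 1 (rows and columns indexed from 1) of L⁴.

Characteristic polynomial: r^3 + r^2 - 22r - 40 = (r - 5)(r + 2)(r + 4), so the eigenvalues are -4, -2, 5.
r=5: eigenvector (1, 1, 0).
r=-4: eigenvector (0, 1, 0).
r=-2: eigenvector (2, 4, 1).
P = [[1, 0, 2], [1, 1, 4], [0, 0, 1]], D = diag(5, -4, -2), P⁻¹ = [[1, 0, -2], [-1, 1, -2], [0, 0, 1]].
L⁴ = P·diag(625, 256, 16)·P⁻¹ = [[625, 0, -1218], [369, 256, -1698], [0, 0, 16]].
The requested entry is 625.

625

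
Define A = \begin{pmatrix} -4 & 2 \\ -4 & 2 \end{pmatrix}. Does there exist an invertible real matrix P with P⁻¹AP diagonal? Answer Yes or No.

Yes

Characteristic polynomial: p(μ) = μ^2 + 2μ = μ(μ + 2).
All 2 eigenvalues are distinct, so A is diagonalizable.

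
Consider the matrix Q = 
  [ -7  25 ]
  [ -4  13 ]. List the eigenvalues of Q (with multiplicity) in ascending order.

3, 3

Characteristic polynomial: p(t) = t^2 - 6t + 9 = (t - 3)^2.
Roots (with multiplicity): 3, 3.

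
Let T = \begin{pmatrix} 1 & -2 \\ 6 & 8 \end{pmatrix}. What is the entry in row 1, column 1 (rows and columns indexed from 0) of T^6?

Characteristic polynomial: s^2 - 9s + 20 = (s - 5)(s - 4), so the eigenvalues are 4, 5.
s=4: eigenvector (2, -3).
s=5: eigenvector (-1, 2).
P = [[2, -1], [-3, 2]], D = diag(4, 5), P⁻¹ = [[2, 1], [3, 2]].
T⁶ = P·diag(4096, 15625)·P⁻¹ = [[-30491, -23058], [69174, 50212]].
The requested entry is 50212.

50212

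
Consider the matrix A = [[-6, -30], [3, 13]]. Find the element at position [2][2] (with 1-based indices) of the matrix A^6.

34399

Characteristic polynomial: s^2 - 7s + 12 = (s - 4)(s - 3), so the eigenvalues are 3, 4.
s=3: eigenvector (10, -3).
s=4: eigenvector (-3, 1).
P = [[10, -3], [-3, 1]], D = diag(3, 4), P⁻¹ = [[1, 3], [3, 10]].
A⁶ = P·diag(729, 4096)·P⁻¹ = [[-29574, -101010], [10101, 34399]].
The requested entry is 34399.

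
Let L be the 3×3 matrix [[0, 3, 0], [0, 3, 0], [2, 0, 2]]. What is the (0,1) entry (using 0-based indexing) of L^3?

27

Characteristic polynomial: μ^3 - 5μ^2 + 6μ = μ(μ - 3)(μ - 2), so the eigenvalues are 0, 2, 3.
μ=0: eigenvector (1, 0, -1).
μ=3: eigenvector (1, 1, 2).
μ=2: eigenvector (0, 0, 1).
P = [[1, 1, 0], [0, 1, 0], [-1, 2, 1]], D = diag(0, 3, 2), P⁻¹ = [[1, -1, 0], [0, 1, 0], [1, -3, 1]].
L³ = P·diag(0, 27, 8)·P⁻¹ = [[0, 27, 0], [0, 27, 0], [8, 30, 8]].
The requested entry is 27.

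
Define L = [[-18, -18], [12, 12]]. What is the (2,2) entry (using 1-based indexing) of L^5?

Characteristic polynomial: s^2 + 6s = s(s + 6), so the eigenvalues are -6, 0.
s=-6: eigenvector (3, -2).
s=0: eigenvector (-1, 1).
P = [[3, -1], [-2, 1]], D = diag(-6, 0), P⁻¹ = [[1, 1], [2, 3]].
L⁵ = P·diag(-7776, 0)·P⁻¹ = [[-23328, -23328], [15552, 15552]].
The requested entry is 15552.

15552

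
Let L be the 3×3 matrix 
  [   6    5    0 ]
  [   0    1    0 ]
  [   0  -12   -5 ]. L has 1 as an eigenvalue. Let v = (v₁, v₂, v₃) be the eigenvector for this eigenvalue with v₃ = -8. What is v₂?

4

L − 1I = [[5, 5, 0], [0, 0, 0], [0, -12, -6]].
Solving (L − 1I)v = 0 gives the eigenspace spanned by (-4, 4, -8).
With v₃ = -8, v = (-4, 4, -8), so v₂ = 4.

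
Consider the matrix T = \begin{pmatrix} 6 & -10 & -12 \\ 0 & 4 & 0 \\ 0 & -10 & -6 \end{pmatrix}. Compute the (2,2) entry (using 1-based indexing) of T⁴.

Characteristic polynomial: r^3 - 4r^2 - 36r + 144 = (r - 6)(r - 4)(r + 6), so the eigenvalues are -6, 4, 6.
r=6: eigenvector (1, 0, 0).
r=4: eigenvector (-1, 1, -1).
r=-6: eigenvector (1, 0, 1).
P = [[1, -1, 1], [0, 1, 0], [0, -1, 1]], D = diag(6, 4, -6), P⁻¹ = [[1, 0, -1], [0, 1, 0], [0, 1, 1]].
T⁴ = P·diag(1296, 256, 1296)·P⁻¹ = [[1296, 1040, 0], [0, 256, 0], [0, 1040, 1296]].
The requested entry is 256.

256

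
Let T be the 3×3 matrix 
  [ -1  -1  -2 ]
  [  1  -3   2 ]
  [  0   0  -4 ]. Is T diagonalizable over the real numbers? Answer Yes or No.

Characteristic polynomial: p(μ) = μ^3 + 8μ^2 + 20μ + 16 = (μ + 2)^2(μ + 4).
μ = -2 has algebraic multiplicity 2; rank(T + 2I) = 2, so geometric multiplicity = 1.
Geometric multiplicity < algebraic multiplicity, so T is not diagonalizable.

No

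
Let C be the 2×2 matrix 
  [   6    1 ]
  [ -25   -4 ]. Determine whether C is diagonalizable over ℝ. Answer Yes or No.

Characteristic polynomial: p(r) = r^2 - 2r + 1 = (r - 1)^2.
r = 1 has algebraic multiplicity 2; rank(C − 1I) = 1, so geometric multiplicity = 1.
Geometric multiplicity < algebraic multiplicity, so C is not diagonalizable.

No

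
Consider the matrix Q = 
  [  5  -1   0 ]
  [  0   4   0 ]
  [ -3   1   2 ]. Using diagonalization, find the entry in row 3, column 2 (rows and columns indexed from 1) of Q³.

61

Characteristic polynomial: μ^3 - 11μ^2 + 38μ - 40 = (μ - 5)(μ - 4)(μ - 2), so the eigenvalues are 2, 4, 5.
μ=2: eigenvector (0, 0, 1).
μ=4: eigenvector (1, 1, -1).
μ=5: eigenvector (1, 0, -1).
P = [[0, 1, 1], [0, 1, 0], [1, -1, -1]], D = diag(2, 4, 5), P⁻¹ = [[1, 0, 1], [0, 1, 0], [1, -1, 0]].
Q³ = P·diag(8, 64, 125)·P⁻¹ = [[125, -61, 0], [0, 64, 0], [-117, 61, 8]].
The requested entry is 61.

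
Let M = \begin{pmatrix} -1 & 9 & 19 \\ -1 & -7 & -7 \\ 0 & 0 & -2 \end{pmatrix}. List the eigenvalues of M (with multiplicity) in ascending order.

-4, -4, -2

Characteristic polynomial: p(r) = r^3 + 10r^2 + 32r + 32 = (r + 2)(r + 4)^2.
Roots (with multiplicity): -4, -4, -2.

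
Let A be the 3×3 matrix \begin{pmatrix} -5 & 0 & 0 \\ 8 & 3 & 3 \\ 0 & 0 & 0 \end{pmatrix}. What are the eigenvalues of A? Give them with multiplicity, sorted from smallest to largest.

Characteristic polynomial: p(μ) = μ^3 + 2μ^2 - 15μ = μ(μ - 3)(μ + 5).
Roots (with multiplicity): -5, 0, 3.

-5, 0, 3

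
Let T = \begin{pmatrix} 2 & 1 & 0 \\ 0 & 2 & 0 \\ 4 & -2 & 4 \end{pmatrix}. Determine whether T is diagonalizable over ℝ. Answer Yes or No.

No

Characteristic polynomial: p(s) = s^3 - 8s^2 + 20s - 16 = (s - 4)(s - 2)^2.
s = 2 has algebraic multiplicity 2; rank(T − 2I) = 2, so geometric multiplicity = 1.
Geometric multiplicity < algebraic multiplicity, so T is not diagonalizable.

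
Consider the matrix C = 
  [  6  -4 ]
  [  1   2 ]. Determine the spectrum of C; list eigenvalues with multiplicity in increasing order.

4, 4

Characteristic polynomial: p(s) = s^2 - 8s + 16 = (s - 4)^2.
Roots (with multiplicity): 4, 4.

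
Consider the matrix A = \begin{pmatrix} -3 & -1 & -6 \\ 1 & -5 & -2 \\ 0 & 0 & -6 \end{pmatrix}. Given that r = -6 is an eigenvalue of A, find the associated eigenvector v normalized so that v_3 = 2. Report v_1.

A + 6I = [[3, -1, -6], [1, 1, -2], [0, 0, 0]].
Solving (A + 6I)v = 0 gives the eigenspace spanned by (4, 0, 2).
With v_3 = 2, v = (4, 0, 2), so v_1 = 4.

4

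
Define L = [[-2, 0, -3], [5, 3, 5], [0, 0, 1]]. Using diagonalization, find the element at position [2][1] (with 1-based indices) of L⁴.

Characteristic polynomial: r^3 - 2r^2 - 5r + 6 = (r - 3)(r - 1)(r + 2), so the eigenvalues are -2, 1, 3.
r=1: eigenvector (-1, 0, 1).
r=3: eigenvector (0, 1, 0).
r=-2: eigenvector (1, -1, 0).
P = [[-1, 0, 1], [0, 1, -1], [1, 0, 0]], D = diag(1, 3, -2), P⁻¹ = [[0, 0, 1], [1, 1, 1], [1, 0, 1]].
L⁴ = P·diag(1, 81, 16)·P⁻¹ = [[16, 0, 15], [65, 81, 65], [0, 0, 1]].
The requested entry is 65.

65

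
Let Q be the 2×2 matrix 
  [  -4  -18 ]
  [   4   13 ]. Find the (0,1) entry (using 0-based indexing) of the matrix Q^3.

-1098

Characteristic polynomial: λ^2 - 9λ + 20 = (λ - 5)(λ - 4), so the eigenvalues are 4, 5.
λ=5: eigenvector (-2, 1).
λ=4: eigenvector (9, -4).
P = [[-2, 9], [1, -4]], D = diag(5, 4), P⁻¹ = [[4, 9], [1, 2]].
Q³ = P·diag(125, 64)·P⁻¹ = [[-424, -1098], [244, 613]].
The requested entry is -1098.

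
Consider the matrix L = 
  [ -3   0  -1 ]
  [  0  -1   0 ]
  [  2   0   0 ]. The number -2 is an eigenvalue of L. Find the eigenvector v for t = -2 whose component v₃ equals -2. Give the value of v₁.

L + 2I = [[-1, 0, -1], [0, 1, 0], [2, 0, 2]].
Solving (L + 2I)v = 0 gives the eigenspace spanned by (2, 0, -2).
With v₃ = -2, v = (2, 0, -2), so v₁ = 2.

2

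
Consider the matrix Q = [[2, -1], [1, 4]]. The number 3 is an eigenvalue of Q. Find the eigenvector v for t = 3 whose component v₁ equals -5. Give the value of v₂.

Q − 3I = [[-1, -1], [1, 1]].
Solving (Q − 3I)v = 0 gives the eigenspace spanned by (-5, 5).
With v₁ = -5, v = (-5, 5), so v₂ = 5.

5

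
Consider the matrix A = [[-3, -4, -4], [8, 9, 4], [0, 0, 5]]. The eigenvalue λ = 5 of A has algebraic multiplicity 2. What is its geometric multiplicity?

A − 5I = [[-8, -4, -4], [8, 4, 4], [0, 0, 0]].
This matrix has rank 1, so its null space has dimension 3 − 1 = 2.

2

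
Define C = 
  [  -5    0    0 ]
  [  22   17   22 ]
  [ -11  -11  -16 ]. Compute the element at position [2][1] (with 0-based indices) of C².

-11

Characteristic polynomial: μ^3 + 4μ^2 - 35μ - 150 = (μ - 6)(μ + 5)^2, so the eigenvalues are -5, -5, 6.
μ=-5: eigenvector (1, 0, -1).
μ=-5: eigenvector (0, 1, -1).
μ=6: eigenvector (0, 2, -1).
P = [[1, 0, 0], [0, 1, 2], [-1, -1, -1]], D = diag(-5, -5, 6), P⁻¹ = [[1, 0, 0], [-2, -1, -2], [1, 1, 1]].
C² = P·diag(25, 25, 36)·P⁻¹ = [[25, 0, 0], [22, 47, 22], [-11, -11, 14]].
The requested entry is -11.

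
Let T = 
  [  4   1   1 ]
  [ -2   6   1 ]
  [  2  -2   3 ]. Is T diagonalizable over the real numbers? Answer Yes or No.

Characteristic polynomial: p(λ) = λ^3 - 13λ^2 + 56λ - 80 = (λ - 5)(λ - 4)^2.
λ = 4 has algebraic multiplicity 2; rank(T − 4I) = 2, so geometric multiplicity = 1.
Geometric multiplicity < algebraic multiplicity, so T is not diagonalizable.

No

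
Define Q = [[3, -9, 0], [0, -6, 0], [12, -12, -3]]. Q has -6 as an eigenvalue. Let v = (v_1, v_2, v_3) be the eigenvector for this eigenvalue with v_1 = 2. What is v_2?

Q + 6I = [[9, -9, 0], [0, 0, 0], [12, -12, 3]].
Solving (Q + 6I)v = 0 gives the eigenspace spanned by (2, 2, 0).
With v_1 = 2, v = (2, 2, 0), so v_2 = 2.

2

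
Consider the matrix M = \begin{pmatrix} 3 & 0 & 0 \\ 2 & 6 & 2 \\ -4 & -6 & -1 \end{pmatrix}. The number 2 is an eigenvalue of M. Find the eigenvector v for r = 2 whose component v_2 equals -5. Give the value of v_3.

M − 2I = [[1, 0, 0], [2, 4, 2], [-4, -6, -3]].
Solving (M − 2I)v = 0 gives the eigenspace spanned by (0, -5, 10).
With v_2 = -5, v = (0, -5, 10), so v_3 = 10.

10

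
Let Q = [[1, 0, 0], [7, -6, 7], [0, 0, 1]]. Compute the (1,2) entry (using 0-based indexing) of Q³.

Characteristic polynomial: r^3 + 4r^2 - 11r + 6 = (r - 1)^2(r + 6), so the eigenvalues are -6, 1, 1.
r=1: eigenvector (1, 1, 0).
r=-6: eigenvector (0, -1, 0).
r=1: eigenvector (0, 1, 1).
P = [[1, 0, 0], [1, -1, 1], [0, 0, 1]], D = diag(1, -6, 1), P⁻¹ = [[1, 0, 0], [1, -1, 1], [0, 0, 1]].
Q³ = P·diag(1, -216, 1)·P⁻¹ = [[1, 0, 0], [217, -216, 217], [0, 0, 1]].
The requested entry is 217.

217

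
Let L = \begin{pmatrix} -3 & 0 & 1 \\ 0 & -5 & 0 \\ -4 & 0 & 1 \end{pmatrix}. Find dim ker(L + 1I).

L + 1I = [[-2, 0, 1], [0, -4, 0], [-4, 0, 2]].
This matrix has rank 2, so its null space has dimension 3 − 2 = 1.

1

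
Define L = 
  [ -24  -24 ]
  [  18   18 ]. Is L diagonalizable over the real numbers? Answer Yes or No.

Characteristic polynomial: p(μ) = μ^2 + 6μ = μ(μ + 6).
All 2 eigenvalues are distinct, so L is diagonalizable.

Yes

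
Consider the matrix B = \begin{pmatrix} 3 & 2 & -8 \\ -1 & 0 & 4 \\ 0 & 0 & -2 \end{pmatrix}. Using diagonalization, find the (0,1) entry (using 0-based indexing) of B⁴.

30

Characteristic polynomial: s^3 - s^2 - 4s + 4 = (s - 2)(s - 1)(s + 2), so the eigenvalues are -2, 1, 2.
s=1: eigenvector (1, -1, 0).
s=2: eigenvector (2, -1, 0).
s=-2: eigenvector (2, -1, 1).
P = [[1, 2, 2], [-1, -1, -1], [0, 0, 1]], D = diag(1, 2, -2), P⁻¹ = [[-1, -2, 0], [1, 1, -1], [0, 0, 1]].
B⁴ = P·diag(1, 16, 16)·P⁻¹ = [[31, 30, 0], [-15, -14, 0], [0, 0, 16]].
The requested entry is 30.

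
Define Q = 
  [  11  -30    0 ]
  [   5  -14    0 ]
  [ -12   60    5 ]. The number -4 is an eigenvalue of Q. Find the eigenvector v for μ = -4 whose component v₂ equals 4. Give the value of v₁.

8

Q + 4I = [[15, -30, 0], [5, -10, 0], [-12, 60, 9]].
Solving (Q + 4I)v = 0 gives the eigenspace spanned by (8, 4, -16).
With v₂ = 4, v = (8, 4, -16), so v₁ = 8.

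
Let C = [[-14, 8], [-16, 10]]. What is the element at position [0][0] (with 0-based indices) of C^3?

Characteristic polynomial: s^2 + 4s - 12 = (s - 2)(s + 6), so the eigenvalues are -6, 2.
s=-6: eigenvector (-1, -1).
s=2: eigenvector (1, 2).
P = [[-1, 1], [-1, 2]], D = diag(-6, 2), P⁻¹ = [[-2, 1], [-1, 1]].
C³ = P·diag(-216, 8)·P⁻¹ = [[-440, 224], [-448, 232]].
The requested entry is -440.

-440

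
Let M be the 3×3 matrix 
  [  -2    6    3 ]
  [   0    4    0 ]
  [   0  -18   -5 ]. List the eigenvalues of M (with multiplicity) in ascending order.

-5, -2, 4

Characteristic polynomial: p(λ) = λ^3 + 3λ^2 - 18λ - 40 = (λ - 4)(λ + 2)(λ + 5).
Roots (with multiplicity): -5, -2, 4.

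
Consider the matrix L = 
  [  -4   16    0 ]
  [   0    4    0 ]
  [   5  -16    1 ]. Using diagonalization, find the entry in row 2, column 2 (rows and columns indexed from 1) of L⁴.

256

Characteristic polynomial: μ^3 - μ^2 - 16μ + 16 = (μ - 4)(μ - 1)(μ + 4), so the eigenvalues are -4, 1, 4.
μ=-4: eigenvector (1, 0, -1).
μ=4: eigenvector (2, 1, -2).
μ=1: eigenvector (0, 0, 1).
P = [[1, 2, 0], [0, 1, 0], [-1, -2, 1]], D = diag(-4, 4, 1), P⁻¹ = [[1, -2, 0], [0, 1, 0], [1, 0, 1]].
L⁴ = P·diag(256, 256, 1)·P⁻¹ = [[256, 0, 0], [0, 256, 0], [-255, 0, 1]].
The requested entry is 256.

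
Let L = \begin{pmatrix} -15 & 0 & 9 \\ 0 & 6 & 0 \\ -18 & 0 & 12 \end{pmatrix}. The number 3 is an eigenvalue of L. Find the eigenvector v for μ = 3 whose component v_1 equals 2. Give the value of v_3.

4

L − 3I = [[-18, 0, 9], [0, 3, 0], [-18, 0, 9]].
Solving (L − 3I)v = 0 gives the eigenspace spanned by (2, 0, 4).
With v_1 = 2, v = (2, 0, 4), so v_3 = 4.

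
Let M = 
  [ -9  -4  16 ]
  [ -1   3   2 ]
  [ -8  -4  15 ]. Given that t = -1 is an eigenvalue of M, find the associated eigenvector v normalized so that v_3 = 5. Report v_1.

M + 1I = [[-8, -4, 16], [-1, 4, 2], [-8, -4, 16]].
Solving (M + 1I)v = 0 gives the eigenspace spanned by (10, 0, 5).
With v_3 = 5, v = (10, 0, 5), so v_1 = 10.

10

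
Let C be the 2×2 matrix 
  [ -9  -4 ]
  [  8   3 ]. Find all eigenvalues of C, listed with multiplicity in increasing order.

-5, -1

Characteristic polynomial: p(μ) = μ^2 + 6μ + 5 = (μ + 1)(μ + 5).
Roots (with multiplicity): -5, -1.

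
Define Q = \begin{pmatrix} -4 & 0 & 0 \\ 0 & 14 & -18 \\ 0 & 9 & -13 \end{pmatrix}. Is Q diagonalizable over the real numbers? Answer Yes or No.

Yes

Characteristic polynomial: p(μ) = μ^3 + 3μ^2 - 24μ - 80 = (μ - 5)(μ + 4)^2.
μ = -4 has algebraic multiplicity 2; rank(Q + 4I) = 1, so geometric multiplicity = 2.
Every eigenvalue has geometric = algebraic multiplicity, so Q is diagonalizable.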